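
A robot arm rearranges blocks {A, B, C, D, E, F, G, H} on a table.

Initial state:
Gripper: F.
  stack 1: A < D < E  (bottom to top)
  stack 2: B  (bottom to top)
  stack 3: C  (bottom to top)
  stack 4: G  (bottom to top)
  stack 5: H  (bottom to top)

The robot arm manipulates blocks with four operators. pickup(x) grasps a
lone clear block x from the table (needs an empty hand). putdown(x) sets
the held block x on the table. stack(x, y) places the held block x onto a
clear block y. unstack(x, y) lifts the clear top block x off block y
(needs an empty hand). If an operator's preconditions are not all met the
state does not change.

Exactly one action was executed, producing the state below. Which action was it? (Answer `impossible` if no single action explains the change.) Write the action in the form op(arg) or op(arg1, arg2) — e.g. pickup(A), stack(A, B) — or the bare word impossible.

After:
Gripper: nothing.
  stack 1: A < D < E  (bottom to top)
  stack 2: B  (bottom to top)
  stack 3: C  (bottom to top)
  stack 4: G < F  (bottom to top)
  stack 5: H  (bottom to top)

target: towers=[A/D/E; B; C; G/F; H] holding=-
        putdown(F) → towers=[A/D/E; B; C; F; G; H] holding=-
       stack(F, G) → towers=[A/D/E; B; C; G/F; H] holding=-  ← match
       stack(F, E) → towers=[A/D/E/F; B; C; G; H] holding=-
       stack(F, H) → towers=[A/D/E; B; C; G; H/F] holding=-
       stack(F, B) → towers=[A/D/E; B/F; C; G; H] holding=-
       stack(F, C) → towers=[A/D/E; B; C/F; G; H] holding=-

stack(F, G)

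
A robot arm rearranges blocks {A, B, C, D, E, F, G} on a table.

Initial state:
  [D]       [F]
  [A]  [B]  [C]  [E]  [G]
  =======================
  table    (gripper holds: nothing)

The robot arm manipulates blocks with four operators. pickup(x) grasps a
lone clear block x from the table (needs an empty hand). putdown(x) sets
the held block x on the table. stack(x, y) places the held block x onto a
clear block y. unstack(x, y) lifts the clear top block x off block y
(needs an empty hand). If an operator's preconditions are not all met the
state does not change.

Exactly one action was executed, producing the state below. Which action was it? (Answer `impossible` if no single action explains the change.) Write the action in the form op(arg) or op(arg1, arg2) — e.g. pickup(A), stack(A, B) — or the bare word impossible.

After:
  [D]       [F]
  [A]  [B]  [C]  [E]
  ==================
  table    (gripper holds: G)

target: towers=[A/D; B; C/F; E] holding=G
         pickup(B) → towers=[A/D; C/F; E; G] holding=B
     unstack(F, C) → towers=[A/D; B; C; E; G] holding=F
         pickup(G) → towers=[A/D; B; C/F; E] holding=G  ← match
     unstack(D, A) → towers=[A; B; C/F; E; G] holding=D
         pickup(E) → towers=[A/D; B; C/F; G] holding=E

pickup(G)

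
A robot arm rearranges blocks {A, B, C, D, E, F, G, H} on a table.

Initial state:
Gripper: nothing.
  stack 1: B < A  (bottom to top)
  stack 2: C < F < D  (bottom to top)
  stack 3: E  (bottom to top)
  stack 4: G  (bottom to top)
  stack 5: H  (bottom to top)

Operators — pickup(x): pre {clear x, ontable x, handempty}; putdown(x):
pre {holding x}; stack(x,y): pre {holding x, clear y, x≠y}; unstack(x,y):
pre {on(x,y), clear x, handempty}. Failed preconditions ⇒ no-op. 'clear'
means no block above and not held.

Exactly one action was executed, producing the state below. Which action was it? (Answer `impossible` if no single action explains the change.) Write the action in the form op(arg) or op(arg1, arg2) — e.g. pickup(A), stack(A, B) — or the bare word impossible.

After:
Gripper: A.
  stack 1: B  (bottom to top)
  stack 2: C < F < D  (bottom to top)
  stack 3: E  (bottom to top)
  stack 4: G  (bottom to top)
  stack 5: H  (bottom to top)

unstack(A, B)

target: towers=[B; C/F/D; E; G; H] holding=A
         pickup(G) → towers=[B/A; C/F/D; E; H] holding=G
     unstack(A, B) → towers=[B; C/F/D; E; G; H] holding=A  ← match
         pickup(E) → towers=[B/A; C/F/D; G; H] holding=E
         pickup(H) → towers=[B/A; C/F/D; E; G] holding=H
     unstack(D, F) → towers=[B/A; C/F; E; G; H] holding=D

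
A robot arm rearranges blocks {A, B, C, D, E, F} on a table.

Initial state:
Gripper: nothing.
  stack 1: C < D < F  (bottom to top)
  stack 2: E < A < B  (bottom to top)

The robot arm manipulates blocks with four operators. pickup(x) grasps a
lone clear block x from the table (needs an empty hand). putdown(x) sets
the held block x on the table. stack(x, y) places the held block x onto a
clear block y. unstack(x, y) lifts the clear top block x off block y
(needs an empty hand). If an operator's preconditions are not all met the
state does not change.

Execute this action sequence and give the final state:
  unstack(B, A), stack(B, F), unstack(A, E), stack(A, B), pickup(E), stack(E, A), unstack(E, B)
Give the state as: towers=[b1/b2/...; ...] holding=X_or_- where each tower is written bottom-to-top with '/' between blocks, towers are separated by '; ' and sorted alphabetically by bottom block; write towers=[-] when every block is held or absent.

towers=[C/D/F/B/A/E] holding=-

step 1 (unstack(B, A)): towers=[C/D/F; E/A] holding=B
step 2 (stack(B, F)): towers=[C/D/F/B; E/A] holding=-
step 3 (unstack(A, E)): towers=[C/D/F/B; E] holding=A
step 4 (stack(A, B)): towers=[C/D/F/B/A; E] holding=-
step 5 (pickup(E)): towers=[C/D/F/B/A] holding=E
step 6 (stack(E, A)): towers=[C/D/F/B/A/E] holding=-
step 7 (unstack(E, B)) [no-op]: towers=[C/D/F/B/A/E] holding=-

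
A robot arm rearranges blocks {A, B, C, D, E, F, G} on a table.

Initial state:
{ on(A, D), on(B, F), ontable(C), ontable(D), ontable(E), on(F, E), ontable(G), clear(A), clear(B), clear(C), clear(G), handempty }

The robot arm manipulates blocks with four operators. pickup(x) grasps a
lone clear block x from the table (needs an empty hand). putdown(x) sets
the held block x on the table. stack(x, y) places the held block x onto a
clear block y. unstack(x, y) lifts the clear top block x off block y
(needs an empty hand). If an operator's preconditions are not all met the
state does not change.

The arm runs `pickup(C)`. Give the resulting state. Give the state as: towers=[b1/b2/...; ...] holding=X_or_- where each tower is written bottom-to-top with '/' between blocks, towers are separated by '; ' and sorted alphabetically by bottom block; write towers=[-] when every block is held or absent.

towers=[D/A; E/F/B; G] holding=C

before: towers=[C; D/A; E/F/B; G] holding=-
pre[pickup(C)]: clear(C) yes, ontable(C) yes, handempty yes
all met → apply pickup(C)
after:  towers=[D/A; E/F/B; G] holding=C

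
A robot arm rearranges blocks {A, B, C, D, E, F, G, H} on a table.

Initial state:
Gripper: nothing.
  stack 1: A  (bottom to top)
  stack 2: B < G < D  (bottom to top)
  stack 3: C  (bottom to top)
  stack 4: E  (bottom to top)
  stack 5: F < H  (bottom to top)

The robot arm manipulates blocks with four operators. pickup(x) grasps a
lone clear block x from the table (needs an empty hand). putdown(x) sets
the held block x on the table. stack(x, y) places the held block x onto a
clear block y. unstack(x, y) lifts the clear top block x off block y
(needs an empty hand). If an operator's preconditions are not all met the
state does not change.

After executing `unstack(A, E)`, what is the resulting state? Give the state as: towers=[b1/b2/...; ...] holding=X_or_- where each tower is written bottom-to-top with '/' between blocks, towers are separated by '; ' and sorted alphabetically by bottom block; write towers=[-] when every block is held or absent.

before: towers=[A; B/G/D; C; E; F/H] holding=-
pre[unstack(A, E)]: on(A,E) fail, clear(A) ok, handempty ok
on(A,E) unmet → unstack(A, E) is a no-op
after:  towers=[A; B/G/D; C; E; F/H] holding=-

towers=[A; B/G/D; C; E; F/H] holding=-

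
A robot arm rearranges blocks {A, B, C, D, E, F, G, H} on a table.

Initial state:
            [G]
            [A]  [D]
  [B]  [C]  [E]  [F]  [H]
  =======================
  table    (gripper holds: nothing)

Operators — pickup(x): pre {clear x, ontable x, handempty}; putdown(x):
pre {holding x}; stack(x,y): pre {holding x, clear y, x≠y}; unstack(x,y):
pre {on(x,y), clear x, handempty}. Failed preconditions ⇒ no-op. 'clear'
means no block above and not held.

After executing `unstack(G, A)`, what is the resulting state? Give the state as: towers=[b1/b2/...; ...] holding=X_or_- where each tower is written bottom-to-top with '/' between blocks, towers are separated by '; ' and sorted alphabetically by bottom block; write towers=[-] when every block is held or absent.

before: towers=[B; C; E/A/G; F/D; H] holding=-
pre[unstack(G, A)]: on(G,A) yes, clear(G) yes, handempty yes
all met → apply unstack(G, A)
after:  towers=[B; C; E/A; F/D; H] holding=G

towers=[B; C; E/A; F/D; H] holding=G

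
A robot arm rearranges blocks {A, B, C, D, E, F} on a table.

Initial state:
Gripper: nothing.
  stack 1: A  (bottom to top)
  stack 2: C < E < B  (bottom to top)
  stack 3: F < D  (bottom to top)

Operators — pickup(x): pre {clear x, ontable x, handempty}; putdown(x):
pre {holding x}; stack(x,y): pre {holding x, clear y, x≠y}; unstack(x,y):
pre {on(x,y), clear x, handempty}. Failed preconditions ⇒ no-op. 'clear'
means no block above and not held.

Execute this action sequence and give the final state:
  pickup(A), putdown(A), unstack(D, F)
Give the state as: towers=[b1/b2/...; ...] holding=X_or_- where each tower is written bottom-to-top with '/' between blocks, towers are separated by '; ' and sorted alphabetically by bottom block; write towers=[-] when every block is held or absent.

towers=[A; C/E/B; F] holding=D

step 1 (pickup(A)): towers=[C/E/B; F/D] holding=A
step 2 (putdown(A)): towers=[A; C/E/B; F/D] holding=-
step 3 (unstack(D, F)): towers=[A; C/E/B; F] holding=D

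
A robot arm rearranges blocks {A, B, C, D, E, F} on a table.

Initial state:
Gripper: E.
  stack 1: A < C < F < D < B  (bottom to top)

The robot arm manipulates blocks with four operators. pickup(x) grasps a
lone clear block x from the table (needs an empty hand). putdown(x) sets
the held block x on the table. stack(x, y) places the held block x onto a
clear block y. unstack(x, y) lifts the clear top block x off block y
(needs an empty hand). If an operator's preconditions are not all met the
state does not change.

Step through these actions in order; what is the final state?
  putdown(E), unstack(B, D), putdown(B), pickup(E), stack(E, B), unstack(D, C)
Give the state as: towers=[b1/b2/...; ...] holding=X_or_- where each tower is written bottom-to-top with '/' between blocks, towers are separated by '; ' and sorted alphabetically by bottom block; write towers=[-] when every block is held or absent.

step 1 (putdown(E)): towers=[A/C/F/D/B; E] holding=-
step 2 (unstack(B, D)): towers=[A/C/F/D; E] holding=B
step 3 (putdown(B)): towers=[A/C/F/D; B; E] holding=-
step 4 (pickup(E)): towers=[A/C/F/D; B] holding=E
step 5 (stack(E, B)): towers=[A/C/F/D; B/E] holding=-
step 6 (unstack(D, C)) [no-op]: towers=[A/C/F/D; B/E] holding=-

towers=[A/C/F/D; B/E] holding=-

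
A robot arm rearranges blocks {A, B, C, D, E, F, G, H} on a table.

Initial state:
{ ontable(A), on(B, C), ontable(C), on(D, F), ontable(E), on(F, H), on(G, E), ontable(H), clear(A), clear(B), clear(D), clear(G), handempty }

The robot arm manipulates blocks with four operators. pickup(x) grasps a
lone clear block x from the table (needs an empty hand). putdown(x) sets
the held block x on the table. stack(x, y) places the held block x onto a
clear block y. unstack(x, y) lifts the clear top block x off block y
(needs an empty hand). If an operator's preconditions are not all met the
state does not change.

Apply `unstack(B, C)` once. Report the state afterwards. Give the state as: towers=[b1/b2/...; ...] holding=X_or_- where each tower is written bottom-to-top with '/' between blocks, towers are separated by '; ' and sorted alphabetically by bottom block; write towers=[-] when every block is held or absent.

towers=[A; C; E/G; H/F/D] holding=B

before: towers=[A; C/B; E/G; H/F/D] holding=-
pre[unstack(B, C)]: on(B,C) ok, clear(B) ok, handempty ok
all met → apply unstack(B, C)
after:  towers=[A; C; E/G; H/F/D] holding=B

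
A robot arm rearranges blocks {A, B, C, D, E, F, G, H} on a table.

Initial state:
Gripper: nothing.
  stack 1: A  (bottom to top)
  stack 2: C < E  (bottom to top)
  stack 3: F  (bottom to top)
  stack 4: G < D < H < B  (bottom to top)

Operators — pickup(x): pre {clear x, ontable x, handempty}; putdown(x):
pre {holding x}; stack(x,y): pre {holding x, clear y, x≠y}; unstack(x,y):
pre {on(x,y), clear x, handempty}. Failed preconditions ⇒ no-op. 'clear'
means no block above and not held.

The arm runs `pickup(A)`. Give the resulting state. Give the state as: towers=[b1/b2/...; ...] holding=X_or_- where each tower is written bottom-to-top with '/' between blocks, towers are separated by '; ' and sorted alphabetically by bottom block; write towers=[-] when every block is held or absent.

before: towers=[A; C/E; F; G/D/H/B] holding=-
pre[pickup(A)]: clear(A) ✓, ontable(A) ✓, handempty ✓
all met → apply pickup(A)
after:  towers=[C/E; F; G/D/H/B] holding=A

towers=[C/E; F; G/D/H/B] holding=A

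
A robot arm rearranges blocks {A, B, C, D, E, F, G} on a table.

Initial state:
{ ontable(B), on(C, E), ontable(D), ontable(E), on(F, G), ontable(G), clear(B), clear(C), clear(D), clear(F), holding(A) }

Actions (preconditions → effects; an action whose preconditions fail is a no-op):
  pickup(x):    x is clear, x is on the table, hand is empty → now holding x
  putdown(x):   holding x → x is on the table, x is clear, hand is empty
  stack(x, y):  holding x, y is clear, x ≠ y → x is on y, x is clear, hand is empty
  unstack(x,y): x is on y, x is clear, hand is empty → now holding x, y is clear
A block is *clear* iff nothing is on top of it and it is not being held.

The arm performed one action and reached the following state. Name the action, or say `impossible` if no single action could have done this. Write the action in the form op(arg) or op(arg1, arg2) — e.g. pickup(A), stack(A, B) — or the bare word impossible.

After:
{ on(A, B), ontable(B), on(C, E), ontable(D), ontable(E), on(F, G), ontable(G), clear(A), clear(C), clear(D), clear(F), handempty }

target: towers=[B/A; D; E/C; G/F] holding=-
        putdown(A) → towers=[A; B; D; E/C; G/F] holding=-
       stack(A, B) → towers=[B/A; D; E/C; G/F] holding=-  ← match
       stack(A, F) → towers=[B; D; E/C; G/F/A] holding=-
       stack(A, D) → towers=[B; D/A; E/C; G/F] holding=-
       stack(A, C) → towers=[B; D; E/C/A; G/F] holding=-

stack(A, B)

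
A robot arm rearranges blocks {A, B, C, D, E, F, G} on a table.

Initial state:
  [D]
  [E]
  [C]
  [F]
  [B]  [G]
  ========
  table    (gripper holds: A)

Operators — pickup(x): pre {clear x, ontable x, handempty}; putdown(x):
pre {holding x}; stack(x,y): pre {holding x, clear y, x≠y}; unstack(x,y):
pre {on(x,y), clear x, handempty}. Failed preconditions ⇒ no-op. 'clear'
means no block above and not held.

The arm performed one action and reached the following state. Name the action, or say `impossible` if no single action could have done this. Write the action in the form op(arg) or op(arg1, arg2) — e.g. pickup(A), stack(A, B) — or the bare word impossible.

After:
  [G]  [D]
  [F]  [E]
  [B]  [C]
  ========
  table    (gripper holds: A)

target: towers=[B/F/G; C/E/D] holding=A
        putdown(A) → towers=[A; B/F/C/E/D; G] holding=-
       stack(A, G) → towers=[B/F/C/E/D; G/A] holding=-
       stack(A, D) → towers=[B/F/C/E/D/A; G] holding=-
none of the 3 applicable actions match → impossible

impossible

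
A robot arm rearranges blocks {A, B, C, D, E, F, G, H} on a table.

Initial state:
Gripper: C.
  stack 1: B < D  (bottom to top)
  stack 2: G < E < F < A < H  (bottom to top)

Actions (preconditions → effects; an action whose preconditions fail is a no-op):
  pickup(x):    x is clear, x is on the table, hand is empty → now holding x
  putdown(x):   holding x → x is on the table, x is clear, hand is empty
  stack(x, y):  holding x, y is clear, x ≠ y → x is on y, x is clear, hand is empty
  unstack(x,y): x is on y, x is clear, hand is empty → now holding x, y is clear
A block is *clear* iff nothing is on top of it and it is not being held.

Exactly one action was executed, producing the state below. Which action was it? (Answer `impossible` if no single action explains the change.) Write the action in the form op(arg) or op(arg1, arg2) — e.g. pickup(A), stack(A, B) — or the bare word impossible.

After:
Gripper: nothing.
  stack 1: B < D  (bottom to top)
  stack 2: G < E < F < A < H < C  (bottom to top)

stack(C, H)

target: towers=[B/D; G/E/F/A/H/C] holding=-
        putdown(C) → towers=[B/D; C; G/E/F/A/H] holding=-
       stack(C, H) → towers=[B/D; G/E/F/A/H/C] holding=-  ← match
       stack(C, D) → towers=[B/D/C; G/E/F/A/H] holding=-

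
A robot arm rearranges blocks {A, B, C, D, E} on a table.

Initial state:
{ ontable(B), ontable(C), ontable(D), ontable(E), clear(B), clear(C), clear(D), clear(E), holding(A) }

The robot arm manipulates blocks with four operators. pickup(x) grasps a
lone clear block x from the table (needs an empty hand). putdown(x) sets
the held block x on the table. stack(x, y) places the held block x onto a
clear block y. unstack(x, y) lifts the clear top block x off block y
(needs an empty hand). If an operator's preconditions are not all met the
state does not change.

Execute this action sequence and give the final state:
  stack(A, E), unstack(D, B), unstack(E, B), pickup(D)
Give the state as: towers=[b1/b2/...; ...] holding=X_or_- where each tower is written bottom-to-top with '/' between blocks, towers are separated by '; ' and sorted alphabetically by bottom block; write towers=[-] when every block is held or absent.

towers=[B; C; E/A] holding=D

step 1 (stack(A, E)): towers=[B; C; D; E/A] holding=-
step 2 (unstack(D, B)) [no-op]: towers=[B; C; D; E/A] holding=-
step 3 (unstack(E, B)) [no-op]: towers=[B; C; D; E/A] holding=-
step 4 (pickup(D)): towers=[B; C; E/A] holding=D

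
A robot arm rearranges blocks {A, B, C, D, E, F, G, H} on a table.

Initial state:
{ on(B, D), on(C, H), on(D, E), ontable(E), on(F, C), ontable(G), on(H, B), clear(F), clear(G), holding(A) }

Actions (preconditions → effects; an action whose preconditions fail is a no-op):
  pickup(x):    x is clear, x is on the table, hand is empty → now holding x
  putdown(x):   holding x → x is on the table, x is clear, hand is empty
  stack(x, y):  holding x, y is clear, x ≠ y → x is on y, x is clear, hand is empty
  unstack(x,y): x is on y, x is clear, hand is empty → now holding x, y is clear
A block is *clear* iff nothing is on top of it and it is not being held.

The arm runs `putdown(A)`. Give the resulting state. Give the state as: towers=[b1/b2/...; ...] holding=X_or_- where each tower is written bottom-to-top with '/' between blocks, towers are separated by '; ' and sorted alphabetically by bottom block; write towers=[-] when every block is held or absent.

before: towers=[E/D/B/H/C/F; G] holding=A
pre[putdown(A)]: holding(A) ✓
all met → apply putdown(A)
after:  towers=[A; E/D/B/H/C/F; G] holding=-

towers=[A; E/D/B/H/C/F; G] holding=-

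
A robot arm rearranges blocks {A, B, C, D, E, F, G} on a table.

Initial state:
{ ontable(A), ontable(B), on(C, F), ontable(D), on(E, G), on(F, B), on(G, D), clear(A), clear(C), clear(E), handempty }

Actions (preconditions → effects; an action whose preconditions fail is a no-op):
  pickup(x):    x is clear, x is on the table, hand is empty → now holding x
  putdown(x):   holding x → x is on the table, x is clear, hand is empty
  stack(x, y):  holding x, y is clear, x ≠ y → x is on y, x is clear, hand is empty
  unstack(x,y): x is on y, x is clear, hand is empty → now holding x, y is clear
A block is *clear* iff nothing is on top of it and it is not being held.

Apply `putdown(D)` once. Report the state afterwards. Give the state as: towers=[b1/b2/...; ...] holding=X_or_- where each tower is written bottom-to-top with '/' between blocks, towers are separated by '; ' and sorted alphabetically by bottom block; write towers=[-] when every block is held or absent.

towers=[A; B/F/C; D/G/E] holding=-

before: towers=[A; B/F/C; D/G/E] holding=-
pre[putdown(D)]: holding(D) ✗
holding(D) unmet → putdown(D) is a no-op
after:  towers=[A; B/F/C; D/G/E] holding=-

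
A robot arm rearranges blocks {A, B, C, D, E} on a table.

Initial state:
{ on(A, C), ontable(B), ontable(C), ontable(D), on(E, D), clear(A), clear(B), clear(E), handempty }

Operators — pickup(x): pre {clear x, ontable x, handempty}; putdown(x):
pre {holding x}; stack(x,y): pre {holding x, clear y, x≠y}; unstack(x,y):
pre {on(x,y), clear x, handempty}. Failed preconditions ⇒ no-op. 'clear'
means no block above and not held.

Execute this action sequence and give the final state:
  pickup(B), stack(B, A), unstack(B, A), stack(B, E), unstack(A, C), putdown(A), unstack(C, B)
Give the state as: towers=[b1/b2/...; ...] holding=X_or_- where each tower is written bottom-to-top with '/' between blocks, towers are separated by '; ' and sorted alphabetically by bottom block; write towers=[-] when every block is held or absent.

towers=[A; C; D/E/B] holding=-

step 1 (pickup(B)): towers=[C/A; D/E] holding=B
step 2 (stack(B, A)): towers=[C/A/B; D/E] holding=-
step 3 (unstack(B, A)): towers=[C/A; D/E] holding=B
step 4 (stack(B, E)): towers=[C/A; D/E/B] holding=-
step 5 (unstack(A, C)): towers=[C; D/E/B] holding=A
step 6 (putdown(A)): towers=[A; C; D/E/B] holding=-
step 7 (unstack(C, B)) [no-op]: towers=[A; C; D/E/B] holding=-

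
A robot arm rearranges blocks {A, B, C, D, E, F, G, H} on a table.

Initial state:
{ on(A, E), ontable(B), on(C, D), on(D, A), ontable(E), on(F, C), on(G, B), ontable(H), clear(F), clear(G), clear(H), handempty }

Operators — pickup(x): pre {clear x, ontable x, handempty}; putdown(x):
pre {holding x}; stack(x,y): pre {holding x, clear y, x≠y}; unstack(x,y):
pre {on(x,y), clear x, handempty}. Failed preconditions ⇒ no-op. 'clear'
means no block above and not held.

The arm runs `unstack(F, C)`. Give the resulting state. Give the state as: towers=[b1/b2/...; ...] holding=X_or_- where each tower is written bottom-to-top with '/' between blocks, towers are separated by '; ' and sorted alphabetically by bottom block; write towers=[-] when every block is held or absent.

towers=[B/G; E/A/D/C; H] holding=F

before: towers=[B/G; E/A/D/C/F; H] holding=-
pre[unstack(F, C)]: on(F,C) ok, clear(F) ok, handempty ok
all met → apply unstack(F, C)
after:  towers=[B/G; E/A/D/C; H] holding=F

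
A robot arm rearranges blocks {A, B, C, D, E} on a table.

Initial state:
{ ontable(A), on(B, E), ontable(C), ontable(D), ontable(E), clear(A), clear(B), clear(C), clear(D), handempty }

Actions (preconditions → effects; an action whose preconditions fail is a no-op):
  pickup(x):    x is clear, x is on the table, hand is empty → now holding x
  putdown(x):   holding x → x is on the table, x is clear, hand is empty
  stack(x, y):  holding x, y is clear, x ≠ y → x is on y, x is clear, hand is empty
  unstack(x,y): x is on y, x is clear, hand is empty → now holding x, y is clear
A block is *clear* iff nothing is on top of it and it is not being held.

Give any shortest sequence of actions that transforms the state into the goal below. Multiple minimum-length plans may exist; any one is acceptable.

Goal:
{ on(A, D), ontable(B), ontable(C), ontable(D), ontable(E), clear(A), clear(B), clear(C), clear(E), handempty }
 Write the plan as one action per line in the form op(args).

step 1 (unstack(B, E)): towers=[A; C; D; E] holding=B
step 2 (putdown(B)): towers=[A; B; C; D; E] holding=-
step 3 (pickup(A)): towers=[B; C; D; E] holding=A
step 4 (stack(A, D)): towers=[B; C; D/A; E] holding=-
goal check: towers=[B; C; D/A; E] holding=- — reached (length 4, optimal by BFS)

unstack(B, E)
putdown(B)
pickup(A)
stack(A, D)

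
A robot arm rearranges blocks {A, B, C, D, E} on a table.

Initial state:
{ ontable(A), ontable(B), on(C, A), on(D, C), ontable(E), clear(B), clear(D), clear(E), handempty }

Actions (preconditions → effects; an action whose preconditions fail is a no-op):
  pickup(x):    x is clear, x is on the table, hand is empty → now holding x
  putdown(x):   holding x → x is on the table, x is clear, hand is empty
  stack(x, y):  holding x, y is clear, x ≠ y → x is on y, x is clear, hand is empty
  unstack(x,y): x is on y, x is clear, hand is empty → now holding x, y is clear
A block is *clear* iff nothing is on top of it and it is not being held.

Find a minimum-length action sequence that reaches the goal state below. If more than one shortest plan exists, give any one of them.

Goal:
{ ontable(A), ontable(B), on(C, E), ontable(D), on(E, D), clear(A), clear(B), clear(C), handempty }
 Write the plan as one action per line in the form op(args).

unstack(D, C)
putdown(D)
pickup(E)
stack(E, D)
unstack(C, A)
stack(C, E)

step 1 (unstack(D, C)): towers=[A/C; B; E] holding=D
step 2 (putdown(D)): towers=[A/C; B; D; E] holding=-
step 3 (pickup(E)): towers=[A/C; B; D] holding=E
step 4 (stack(E, D)): towers=[A/C; B; D/E] holding=-
step 5 (unstack(C, A)): towers=[A; B; D/E] holding=C
step 6 (stack(C, E)): towers=[A; B; D/E/C] holding=-
goal check: towers=[A; B; D/E/C] holding=- — reached (length 6, optimal by BFS)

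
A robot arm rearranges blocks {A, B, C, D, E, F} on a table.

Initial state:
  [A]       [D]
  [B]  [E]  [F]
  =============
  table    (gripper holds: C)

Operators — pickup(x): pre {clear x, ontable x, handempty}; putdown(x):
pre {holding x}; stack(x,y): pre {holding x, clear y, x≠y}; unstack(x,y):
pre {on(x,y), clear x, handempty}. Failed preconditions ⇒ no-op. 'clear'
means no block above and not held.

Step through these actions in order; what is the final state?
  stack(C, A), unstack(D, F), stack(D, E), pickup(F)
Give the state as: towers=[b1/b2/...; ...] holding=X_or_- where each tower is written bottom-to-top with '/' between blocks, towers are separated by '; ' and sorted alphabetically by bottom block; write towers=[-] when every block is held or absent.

step 1 (stack(C, A)): towers=[B/A/C; E; F/D] holding=-
step 2 (unstack(D, F)): towers=[B/A/C; E; F] holding=D
step 3 (stack(D, E)): towers=[B/A/C; E/D; F] holding=-
step 4 (pickup(F)): towers=[B/A/C; E/D] holding=F

towers=[B/A/C; E/D] holding=F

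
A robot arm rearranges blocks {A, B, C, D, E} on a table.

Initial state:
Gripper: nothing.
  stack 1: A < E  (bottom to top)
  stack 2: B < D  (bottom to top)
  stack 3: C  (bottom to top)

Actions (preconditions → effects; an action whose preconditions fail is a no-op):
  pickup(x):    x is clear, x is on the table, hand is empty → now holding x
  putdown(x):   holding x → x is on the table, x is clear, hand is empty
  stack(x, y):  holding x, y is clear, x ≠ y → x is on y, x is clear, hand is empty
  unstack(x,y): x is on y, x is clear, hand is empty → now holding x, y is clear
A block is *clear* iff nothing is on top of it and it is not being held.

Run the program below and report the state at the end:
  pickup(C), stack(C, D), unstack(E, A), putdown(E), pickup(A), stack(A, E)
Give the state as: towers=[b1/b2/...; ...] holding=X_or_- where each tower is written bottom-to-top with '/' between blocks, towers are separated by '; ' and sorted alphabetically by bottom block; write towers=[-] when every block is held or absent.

step 1 (pickup(C)): towers=[A/E; B/D] holding=C
step 2 (stack(C, D)): towers=[A/E; B/D/C] holding=-
step 3 (unstack(E, A)): towers=[A; B/D/C] holding=E
step 4 (putdown(E)): towers=[A; B/D/C; E] holding=-
step 5 (pickup(A)): towers=[B/D/C; E] holding=A
step 6 (stack(A, E)): towers=[B/D/C; E/A] holding=-

towers=[B/D/C; E/A] holding=-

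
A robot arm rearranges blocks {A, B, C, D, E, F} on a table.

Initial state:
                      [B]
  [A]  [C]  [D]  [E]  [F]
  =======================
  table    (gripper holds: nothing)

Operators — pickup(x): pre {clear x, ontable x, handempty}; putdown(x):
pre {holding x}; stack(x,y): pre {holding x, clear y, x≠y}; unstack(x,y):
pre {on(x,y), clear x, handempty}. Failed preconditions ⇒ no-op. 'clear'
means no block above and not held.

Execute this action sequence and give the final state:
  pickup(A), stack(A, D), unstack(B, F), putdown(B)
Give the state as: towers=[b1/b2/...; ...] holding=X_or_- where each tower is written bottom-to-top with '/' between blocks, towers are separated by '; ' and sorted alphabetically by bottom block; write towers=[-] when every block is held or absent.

step 1 (pickup(A)): towers=[C; D; E; F/B] holding=A
step 2 (stack(A, D)): towers=[C; D/A; E; F/B] holding=-
step 3 (unstack(B, F)): towers=[C; D/A; E; F] holding=B
step 4 (putdown(B)): towers=[B; C; D/A; E; F] holding=-

towers=[B; C; D/A; E; F] holding=-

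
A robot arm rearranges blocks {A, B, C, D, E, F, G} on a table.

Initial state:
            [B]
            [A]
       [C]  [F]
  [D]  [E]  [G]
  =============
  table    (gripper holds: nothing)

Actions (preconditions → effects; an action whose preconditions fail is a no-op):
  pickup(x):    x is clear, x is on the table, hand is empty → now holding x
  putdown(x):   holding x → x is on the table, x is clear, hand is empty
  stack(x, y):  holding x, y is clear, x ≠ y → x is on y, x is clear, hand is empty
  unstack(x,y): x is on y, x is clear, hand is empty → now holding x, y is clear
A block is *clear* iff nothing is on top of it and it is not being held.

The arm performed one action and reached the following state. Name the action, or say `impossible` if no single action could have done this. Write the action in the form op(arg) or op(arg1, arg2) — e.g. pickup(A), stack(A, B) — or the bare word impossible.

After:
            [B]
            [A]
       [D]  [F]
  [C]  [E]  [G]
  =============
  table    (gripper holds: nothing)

target: towers=[C; E/D; G/F/A/B] holding=-
     unstack(B, A) → towers=[D; E/C; G/F/A] holding=B
         pickup(D) → towers=[E/C; G/F/A/B] holding=D
     unstack(C, E) → towers=[D; E; G/F/A/B] holding=C
none of the 3 applicable actions match → impossible

impossible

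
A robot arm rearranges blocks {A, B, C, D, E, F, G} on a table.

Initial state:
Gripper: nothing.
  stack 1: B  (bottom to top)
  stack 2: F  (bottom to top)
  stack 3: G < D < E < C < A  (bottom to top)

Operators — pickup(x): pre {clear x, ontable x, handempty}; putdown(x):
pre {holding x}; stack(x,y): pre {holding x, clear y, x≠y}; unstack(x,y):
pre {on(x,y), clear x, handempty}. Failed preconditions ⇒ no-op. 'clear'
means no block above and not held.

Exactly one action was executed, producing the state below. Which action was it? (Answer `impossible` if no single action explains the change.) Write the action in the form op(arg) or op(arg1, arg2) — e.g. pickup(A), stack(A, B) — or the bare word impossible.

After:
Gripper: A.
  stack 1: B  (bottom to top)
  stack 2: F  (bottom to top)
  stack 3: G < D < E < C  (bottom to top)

unstack(A, C)

target: towers=[B; F; G/D/E/C] holding=A
         pickup(B) → towers=[F; G/D/E/C/A] holding=B
         pickup(F) → towers=[B; G/D/E/C/A] holding=F
     unstack(A, C) → towers=[B; F; G/D/E/C] holding=A  ← match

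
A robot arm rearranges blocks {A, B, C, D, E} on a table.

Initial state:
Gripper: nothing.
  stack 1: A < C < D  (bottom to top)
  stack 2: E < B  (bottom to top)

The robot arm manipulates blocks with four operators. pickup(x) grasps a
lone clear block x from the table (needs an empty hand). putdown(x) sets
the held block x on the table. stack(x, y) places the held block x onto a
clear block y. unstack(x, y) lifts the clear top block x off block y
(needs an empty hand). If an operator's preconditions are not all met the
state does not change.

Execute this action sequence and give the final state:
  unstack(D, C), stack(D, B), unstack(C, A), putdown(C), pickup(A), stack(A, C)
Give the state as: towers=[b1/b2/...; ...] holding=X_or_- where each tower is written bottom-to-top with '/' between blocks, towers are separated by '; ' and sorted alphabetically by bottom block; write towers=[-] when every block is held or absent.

towers=[C/A; E/B/D] holding=-

step 1 (unstack(D, C)): towers=[A/C; E/B] holding=D
step 2 (stack(D, B)): towers=[A/C; E/B/D] holding=-
step 3 (unstack(C, A)): towers=[A; E/B/D] holding=C
step 4 (putdown(C)): towers=[A; C; E/B/D] holding=-
step 5 (pickup(A)): towers=[C; E/B/D] holding=A
step 6 (stack(A, C)): towers=[C/A; E/B/D] holding=-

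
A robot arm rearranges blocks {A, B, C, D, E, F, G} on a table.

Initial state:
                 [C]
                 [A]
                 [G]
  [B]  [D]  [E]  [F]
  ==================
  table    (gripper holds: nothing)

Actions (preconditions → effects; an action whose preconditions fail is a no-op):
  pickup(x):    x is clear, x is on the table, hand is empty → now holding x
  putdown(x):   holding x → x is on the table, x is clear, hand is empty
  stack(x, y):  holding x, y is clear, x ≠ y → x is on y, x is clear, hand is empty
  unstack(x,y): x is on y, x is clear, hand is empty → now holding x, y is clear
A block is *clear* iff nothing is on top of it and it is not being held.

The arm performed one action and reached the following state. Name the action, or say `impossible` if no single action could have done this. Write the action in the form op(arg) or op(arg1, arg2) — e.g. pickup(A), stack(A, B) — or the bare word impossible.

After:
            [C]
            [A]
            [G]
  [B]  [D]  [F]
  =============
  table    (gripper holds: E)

target: towers=[B; D; F/G/A/C] holding=E
         pickup(B) → towers=[D; E; F/G/A/C] holding=B
         pickup(D) → towers=[B; E; F/G/A/C] holding=D
         pickup(E) → towers=[B; D; F/G/A/C] holding=E  ← match
     unstack(C, A) → towers=[B; D; E; F/G/A] holding=C

pickup(E)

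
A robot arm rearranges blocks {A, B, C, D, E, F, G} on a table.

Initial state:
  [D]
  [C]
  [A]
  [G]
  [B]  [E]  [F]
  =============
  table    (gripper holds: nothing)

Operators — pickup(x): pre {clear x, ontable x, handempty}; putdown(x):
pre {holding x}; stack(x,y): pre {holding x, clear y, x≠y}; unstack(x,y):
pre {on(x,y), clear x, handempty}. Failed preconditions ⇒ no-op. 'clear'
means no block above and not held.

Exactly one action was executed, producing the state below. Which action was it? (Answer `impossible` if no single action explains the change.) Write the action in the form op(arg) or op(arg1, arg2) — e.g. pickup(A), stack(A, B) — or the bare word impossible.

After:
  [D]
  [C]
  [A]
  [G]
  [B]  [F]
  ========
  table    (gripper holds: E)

target: towers=[B/G/A/C/D; F] holding=E
         pickup(F) → towers=[B/G/A/C/D; E] holding=F
     unstack(D, C) → towers=[B/G/A/C; E; F] holding=D
         pickup(E) → towers=[B/G/A/C/D; F] holding=E  ← match

pickup(E)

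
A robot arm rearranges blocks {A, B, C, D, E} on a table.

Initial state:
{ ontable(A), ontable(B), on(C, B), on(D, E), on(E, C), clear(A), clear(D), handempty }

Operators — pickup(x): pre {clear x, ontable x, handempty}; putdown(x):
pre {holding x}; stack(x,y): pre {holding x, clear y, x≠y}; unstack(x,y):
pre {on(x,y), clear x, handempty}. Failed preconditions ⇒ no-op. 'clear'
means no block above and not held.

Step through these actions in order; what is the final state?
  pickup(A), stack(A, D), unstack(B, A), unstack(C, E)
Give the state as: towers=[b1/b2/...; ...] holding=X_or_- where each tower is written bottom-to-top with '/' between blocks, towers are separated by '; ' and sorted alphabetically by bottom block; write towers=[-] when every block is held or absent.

step 1 (pickup(A)): towers=[B/C/E/D] holding=A
step 2 (stack(A, D)): towers=[B/C/E/D/A] holding=-
step 3 (unstack(B, A)) [no-op]: towers=[B/C/E/D/A] holding=-
step 4 (unstack(C, E)) [no-op]: towers=[B/C/E/D/A] holding=-

towers=[B/C/E/D/A] holding=-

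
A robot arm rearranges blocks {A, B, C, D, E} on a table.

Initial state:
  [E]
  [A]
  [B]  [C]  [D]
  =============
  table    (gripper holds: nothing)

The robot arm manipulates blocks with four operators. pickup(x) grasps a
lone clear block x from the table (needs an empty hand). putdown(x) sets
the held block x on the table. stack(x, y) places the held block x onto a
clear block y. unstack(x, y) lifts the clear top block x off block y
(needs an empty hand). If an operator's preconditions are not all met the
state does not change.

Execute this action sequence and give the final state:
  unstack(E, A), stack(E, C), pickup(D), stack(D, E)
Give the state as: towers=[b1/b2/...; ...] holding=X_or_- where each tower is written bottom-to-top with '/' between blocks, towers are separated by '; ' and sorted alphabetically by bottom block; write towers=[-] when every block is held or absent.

towers=[B/A; C/E/D] holding=-

step 1 (unstack(E, A)): towers=[B/A; C; D] holding=E
step 2 (stack(E, C)): towers=[B/A; C/E; D] holding=-
step 3 (pickup(D)): towers=[B/A; C/E] holding=D
step 4 (stack(D, E)): towers=[B/A; C/E/D] holding=-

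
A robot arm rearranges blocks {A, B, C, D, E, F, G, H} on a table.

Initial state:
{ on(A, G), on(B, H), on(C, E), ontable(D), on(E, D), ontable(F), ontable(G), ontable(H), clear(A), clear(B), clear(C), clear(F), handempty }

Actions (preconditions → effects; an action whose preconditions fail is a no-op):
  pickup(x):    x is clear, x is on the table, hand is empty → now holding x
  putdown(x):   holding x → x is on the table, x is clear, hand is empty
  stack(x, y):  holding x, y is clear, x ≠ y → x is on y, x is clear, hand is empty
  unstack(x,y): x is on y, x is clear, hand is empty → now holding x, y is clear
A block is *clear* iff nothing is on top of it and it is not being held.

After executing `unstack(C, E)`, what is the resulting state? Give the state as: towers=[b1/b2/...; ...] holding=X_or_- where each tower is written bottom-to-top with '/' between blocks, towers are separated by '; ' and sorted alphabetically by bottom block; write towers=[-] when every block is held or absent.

towers=[D/E; F; G/A; H/B] holding=C

before: towers=[D/E/C; F; G/A; H/B] holding=-
pre[unstack(C, E)]: on(C,E) yes, clear(C) yes, handempty yes
all met → apply unstack(C, E)
after:  towers=[D/E; F; G/A; H/B] holding=C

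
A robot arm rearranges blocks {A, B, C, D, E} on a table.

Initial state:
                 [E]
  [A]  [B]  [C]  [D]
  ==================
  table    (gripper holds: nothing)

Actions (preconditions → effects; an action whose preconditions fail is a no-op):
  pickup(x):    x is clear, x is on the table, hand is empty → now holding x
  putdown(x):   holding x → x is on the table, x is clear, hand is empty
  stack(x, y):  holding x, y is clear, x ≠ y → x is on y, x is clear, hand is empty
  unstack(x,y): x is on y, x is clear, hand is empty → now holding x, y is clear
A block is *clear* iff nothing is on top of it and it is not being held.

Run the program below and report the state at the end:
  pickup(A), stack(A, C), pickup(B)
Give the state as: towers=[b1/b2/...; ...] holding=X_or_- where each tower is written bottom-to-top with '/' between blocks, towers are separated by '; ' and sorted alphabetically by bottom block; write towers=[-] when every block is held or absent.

towers=[C/A; D/E] holding=B

step 1 (pickup(A)): towers=[B; C; D/E] holding=A
step 2 (stack(A, C)): towers=[B; C/A; D/E] holding=-
step 3 (pickup(B)): towers=[C/A; D/E] holding=B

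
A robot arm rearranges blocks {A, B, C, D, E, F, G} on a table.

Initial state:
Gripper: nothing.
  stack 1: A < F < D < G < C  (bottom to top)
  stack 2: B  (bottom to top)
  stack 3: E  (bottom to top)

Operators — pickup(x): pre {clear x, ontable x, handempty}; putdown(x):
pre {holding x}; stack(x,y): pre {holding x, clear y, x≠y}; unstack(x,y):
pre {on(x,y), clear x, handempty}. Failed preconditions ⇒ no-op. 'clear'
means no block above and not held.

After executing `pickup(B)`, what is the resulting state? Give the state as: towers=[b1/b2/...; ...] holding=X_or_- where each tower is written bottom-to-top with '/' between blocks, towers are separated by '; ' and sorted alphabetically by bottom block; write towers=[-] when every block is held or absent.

before: towers=[A/F/D/G/C; B; E] holding=-
pre[pickup(B)]: clear(B) yes, ontable(B) yes, handempty yes
all met → apply pickup(B)
after:  towers=[A/F/D/G/C; E] holding=B

towers=[A/F/D/G/C; E] holding=B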